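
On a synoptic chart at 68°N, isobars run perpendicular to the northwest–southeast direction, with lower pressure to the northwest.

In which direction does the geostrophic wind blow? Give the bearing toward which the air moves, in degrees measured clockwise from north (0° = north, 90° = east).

045°

The pressure-gradient force points toward the northwest (bearing 315°).
Geostrophic balance: in the Northern Hemisphere the Coriolis force deflects motion to the right, so the geostrophic wind blows 90° to the right of the pressure-gradient force (low pressure on the left).
Rotating 315° by 90° clockwise gives 045° — the wind blows toward the northeast.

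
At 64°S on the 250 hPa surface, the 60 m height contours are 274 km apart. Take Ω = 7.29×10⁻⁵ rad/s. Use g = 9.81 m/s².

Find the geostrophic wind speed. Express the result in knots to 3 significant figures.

31.9 knots

Coriolis parameter at 64°S:
f = 2Ω sin φ = 2 × 7.29×10⁻⁵ × sin 64° = 1.31×10⁻⁴ s⁻¹
Height gradient: |∂Z/∂n| = 60 m / 274000 m = 2.19×10⁻⁴
On a pressure surface, geostrophic balance gives V_g = (g/f)|∂Z/∂n|:
V_g = 9.81 × 2.19×10⁻⁴ / 1.31×10⁻⁴ = 16.4 m/s
Converting: 16.4 m/s × 1.944 = 31.9 knots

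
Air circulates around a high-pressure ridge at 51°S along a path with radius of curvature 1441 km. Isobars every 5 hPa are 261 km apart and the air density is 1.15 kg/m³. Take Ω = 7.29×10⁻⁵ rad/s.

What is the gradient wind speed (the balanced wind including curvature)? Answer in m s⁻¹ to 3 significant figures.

16.3 m s⁻¹

Coriolis parameter at 51°S:
f = 2Ω sin φ = 2 × 7.29×10⁻⁵ × sin 51° = 1.13×10⁻⁴ s⁻¹
Pressure gradient: |∂P/∂n| = 500 Pa / 261000 m = 1.92×10⁻³ Pa/m
Geostrophic speed: V_g = |∂P/∂n|/(fρ) = 1.92×10⁻³/(1.13×10⁻⁴ × 1.15) = 14.7 m/s
Around a high, pressure-gradient force acts outward with centrifugal, so Coriolis balances both:
fV = (1/ρ)|∂P/∂n| + V²/R  →  V² − fR·V + fR·V_g = 0
With fR = 1.13×10⁻⁴ × 1441×10³ m = 163 m/s:
V = [fR − √((fR)² − 4 fR V_g)]/2 = [163 − √(163² − 4×163×14.7)]/2 = 16.3 m/s
Supergeostrophic (V > V_g = 14.7 m/s), as expected around a high.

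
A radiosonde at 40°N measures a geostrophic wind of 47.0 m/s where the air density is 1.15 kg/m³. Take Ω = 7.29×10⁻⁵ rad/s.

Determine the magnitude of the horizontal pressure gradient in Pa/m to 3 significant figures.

5.07×10⁻³ Pa/m

Coriolis parameter at 40°N:
f = 2Ω sin φ = 2 × 7.29×10⁻⁵ × sin 40° = 9.37×10⁻⁵ s⁻¹
Geostrophic balance rearranged: |∂P/∂n| = f ρ V_g
|∂P/∂n| = 9.37×10⁻⁵ × 1.15 × 47.0 = 5.07×10⁻³ Pa/m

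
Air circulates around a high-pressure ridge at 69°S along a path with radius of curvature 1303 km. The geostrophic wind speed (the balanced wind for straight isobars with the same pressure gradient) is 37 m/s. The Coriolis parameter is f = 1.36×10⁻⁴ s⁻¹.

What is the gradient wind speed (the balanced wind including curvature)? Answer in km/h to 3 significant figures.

Around a high, pressure-gradient force acts outward with centrifugal, so Coriolis balances both:
fV = (1/ρ)|∂P/∂n| + V²/R  →  V² − fR·V + fR·V_g = 0
With fR = 1.36×10⁻⁴ × 1303×10³ m = 177 m/s:
V = [fR − √((fR)² − 4 fR V_g)]/2 = [177 − √(177² − 4×177×37)]/2 = 52.6 m/s
Supergeostrophic (V > V_g = 37 m/s), as expected around a high.
Converting: 52.6 m/s × 3.6 = 189 km/h

189 km/h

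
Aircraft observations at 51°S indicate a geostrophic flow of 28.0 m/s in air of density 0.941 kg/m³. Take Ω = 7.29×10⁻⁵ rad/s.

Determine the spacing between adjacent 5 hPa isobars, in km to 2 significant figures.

Coriolis parameter at 51°S:
f = 2Ω sin φ = 2 × 7.29×10⁻⁵ × sin 51° = 1.13×10⁻⁴ s⁻¹
Geostrophic balance rearranged: |∂P/∂n| = f ρ V_g
|∂P/∂n| = 1.13×10⁻⁴ × 0.941 × 28.0 = 2.99×10⁻³ Pa/m
Isobar spacing: Δn = ΔP/|∂P/∂n| = 500 Pa / 2.99×10⁻³ Pa/m = 167480 m ≈ 170 km

170 km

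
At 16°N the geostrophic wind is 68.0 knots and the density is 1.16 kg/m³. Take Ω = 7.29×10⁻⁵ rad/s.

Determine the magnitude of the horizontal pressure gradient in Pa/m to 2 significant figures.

1.6×10⁻³ Pa/m

Coriolis parameter at 16°N:
f = 2Ω sin φ = 2 × 7.29×10⁻⁵ × sin 16° = 4.02×10⁻⁵ s⁻¹
Wind speed in SI: 68.0 knots = 35.0 m/s
Geostrophic balance rearranged: |∂P/∂n| = f ρ V_g
|∂P/∂n| = 4.02×10⁻⁵ × 1.16 × 35.0 = 1.63×10⁻³ Pa/m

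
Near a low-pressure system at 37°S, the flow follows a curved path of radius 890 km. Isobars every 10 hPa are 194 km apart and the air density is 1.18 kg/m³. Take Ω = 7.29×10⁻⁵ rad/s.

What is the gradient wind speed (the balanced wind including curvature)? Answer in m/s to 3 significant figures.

Coriolis parameter at 37°S:
f = 2Ω sin φ = 2 × 7.29×10⁻⁵ × sin 37° = 8.77×10⁻⁵ s⁻¹
Pressure gradient: |∂P/∂n| = 1000 Pa / 194000 m = 5.15×10⁻³ Pa/m
Geostrophic speed: V_g = |∂P/∂n|/(fρ) = 5.15×10⁻³/(8.77×10⁻⁵ × 1.18) = 49.8 m/s
Around a low, centrifugal force acts outward with Coriolis, so pressure-gradient force balances both:
(1/ρ)|∂P/∂n| = fV + V²/R  →  V² + fR·V − fR·V_g = 0
With fR = 8.77×10⁻⁵ × 890×10³ m = 78.1 m/s:
V = [−fR + √((fR)² + 4 fR V_g)]/2 = [−78.1 + √(78.1² + 4×78.1×49.8)]/2 = 34.5 m/s
Subgeostrophic (V < V_g = 49.8 m/s), as expected around a low.

34.5 m/s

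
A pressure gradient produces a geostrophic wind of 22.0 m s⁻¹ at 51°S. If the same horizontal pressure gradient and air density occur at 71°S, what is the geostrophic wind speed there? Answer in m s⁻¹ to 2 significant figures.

18 m s⁻¹

With the same pressure gradient and density, V_g ∝ 1/f ∝ 1/sin φ.
V₂ = V₁ · sin φ₁ / sin φ₂ = 22.0 × sin 51° / sin 71°
V₂ = 22.0 × 0.7771/0.9455 = 18 m s⁻¹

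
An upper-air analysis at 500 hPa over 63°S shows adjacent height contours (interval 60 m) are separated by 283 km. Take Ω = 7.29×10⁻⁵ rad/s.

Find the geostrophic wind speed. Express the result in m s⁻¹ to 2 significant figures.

16 m s⁻¹

Coriolis parameter at 63°S:
f = 2Ω sin φ = 2 × 7.29×10⁻⁵ × sin 63° = 1.30×10⁻⁴ s⁻¹
Height gradient: |∂Z/∂n| = 60 m / 283000 m = 2.12×10⁻⁴
On a pressure surface, geostrophic balance gives V_g = (g/f)|∂Z/∂n|:
V_g = 9.81 × 2.12×10⁻⁴ / 1.30×10⁻⁴ = 16.0 m/s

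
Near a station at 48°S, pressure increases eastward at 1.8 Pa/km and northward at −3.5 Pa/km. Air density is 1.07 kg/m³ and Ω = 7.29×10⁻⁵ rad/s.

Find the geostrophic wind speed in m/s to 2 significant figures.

Coriolis parameter at 48°S:
f = 2Ω sin φ = 2 × 7.29×10⁻⁵ × sin 48° = 1.08×10⁻⁴ s⁻¹
In the Southern Hemisphere f is negative: f = −1.08×10⁻⁴ s⁻¹.
Component geostrophic relations (x east, y north):
u_g = −(1/(fρ)) ∂P/∂y,  v_g = (1/(fρ)) ∂P/∂x
u_g = −(−3.5×10⁻³)/(−1.08×10⁻⁴ × 1.07) = −30.2 m/s;  v_g = (1.8×10⁻³)/(−1.08×10⁻⁴ × 1.07) = −15.5 m/s
|V_g| = √(u_g² + v_g²) = 33.9 m/s

34 m/s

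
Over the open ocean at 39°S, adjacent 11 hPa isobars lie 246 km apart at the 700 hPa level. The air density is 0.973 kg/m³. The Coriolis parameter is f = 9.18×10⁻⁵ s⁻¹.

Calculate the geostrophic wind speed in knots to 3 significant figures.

97.3 knots

Pressure gradient: |∂P/∂n| = 1100 Pa / 246000 m = 4.47×10⁻³ Pa/m
Geostrophic balance (pressure-gradient force = Coriolis force):
V_g = (1/(fρ)) |∂P/∂n| = 4.47×10⁻³ / (9.18×10⁻⁵ × 0.973) = 50.1 m/s
Converting: 50.1 m/s × 1.944 = 97.3 knots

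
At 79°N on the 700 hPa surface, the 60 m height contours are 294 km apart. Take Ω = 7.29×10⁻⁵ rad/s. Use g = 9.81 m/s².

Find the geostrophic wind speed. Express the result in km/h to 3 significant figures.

Coriolis parameter at 79°N:
f = 2Ω sin φ = 2 × 7.29×10⁻⁵ × sin 79° = 1.43×10⁻⁴ s⁻¹
Height gradient: |∂Z/∂n| = 60 m / 294000 m = 2.04×10⁻⁴
On a pressure surface, geostrophic balance gives V_g = (g/f)|∂Z/∂n|:
V_g = 9.81 × 2.04×10⁻⁴ / 1.43×10⁻⁴ = 14.0 m/s
Converting: 14.0 m/s × 3.6 = 50.4 km/h

50.4 km/h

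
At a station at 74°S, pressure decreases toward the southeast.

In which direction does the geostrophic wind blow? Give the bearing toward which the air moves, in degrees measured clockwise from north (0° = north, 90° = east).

The pressure-gradient force points toward the southeast (bearing 135°).
Geostrophic balance: in the Southern Hemisphere the Coriolis force deflects motion to the left, so the geostrophic wind blows 90° to the left of the pressure-gradient force (low pressure on the right).
Rotating 135° by 90° counterclockwise gives 045° — the wind blows toward the northeast.

045°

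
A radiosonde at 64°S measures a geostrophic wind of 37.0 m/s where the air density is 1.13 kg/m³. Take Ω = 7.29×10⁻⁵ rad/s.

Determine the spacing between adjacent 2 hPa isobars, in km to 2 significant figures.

37 km

Coriolis parameter at 64°S:
f = 2Ω sin φ = 2 × 7.29×10⁻⁵ × sin 64° = 1.31×10⁻⁴ s⁻¹
Geostrophic balance rearranged: |∂P/∂n| = f ρ V_g
|∂P/∂n| = 1.31×10⁻⁴ × 1.13 × 37.0 = 5.48×10⁻³ Pa/m
Isobar spacing: Δn = ΔP/|∂P/∂n| = 200 Pa / 5.48×10⁻³ Pa/m = 36503 m ≈ 37 km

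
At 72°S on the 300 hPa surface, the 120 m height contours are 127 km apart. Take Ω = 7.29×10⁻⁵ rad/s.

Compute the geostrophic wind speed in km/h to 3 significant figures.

241 km/h

Coriolis parameter at 72°S:
f = 2Ω sin φ = 2 × 7.29×10⁻⁵ × sin 72° = 1.39×10⁻⁴ s⁻¹
Height gradient: |∂Z/∂n| = 120 m / 127000 m = 9.45×10⁻⁴
On a pressure surface, geostrophic balance gives V_g = (g/f)|∂Z/∂n|:
V_g = 9.81 × 9.45×10⁻⁴ / 1.39×10⁻⁴ = 66.8 m/s
Converting: 66.8 m/s × 3.6 = 241 km/h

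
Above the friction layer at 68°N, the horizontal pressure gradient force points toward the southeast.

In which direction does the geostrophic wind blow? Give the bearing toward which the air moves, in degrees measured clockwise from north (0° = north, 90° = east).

The pressure-gradient force points toward the southeast (bearing 135°).
Geostrophic balance: in the Northern Hemisphere the Coriolis force deflects motion to the right, so the geostrophic wind blows 90° to the right of the pressure-gradient force (low pressure on the left).
Rotating 135° by 90° clockwise gives 225° — the wind blows toward the southwest.

225°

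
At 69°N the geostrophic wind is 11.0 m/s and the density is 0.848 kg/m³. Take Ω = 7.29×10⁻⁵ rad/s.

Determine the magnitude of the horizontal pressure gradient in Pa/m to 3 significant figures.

1.27×10⁻³ Pa/m

Coriolis parameter at 69°N:
f = 2Ω sin φ = 2 × 7.29×10⁻⁵ × sin 69° = 1.36×10⁻⁴ s⁻¹
Geostrophic balance rearranged: |∂P/∂n| = f ρ V_g
|∂P/∂n| = 1.36×10⁻⁴ × 0.848 × 11.0 = 1.27×10⁻³ Pa/m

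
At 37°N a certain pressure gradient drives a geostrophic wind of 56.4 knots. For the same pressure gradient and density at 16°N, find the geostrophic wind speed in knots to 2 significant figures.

120 knots

With the same pressure gradient and density, V_g ∝ 1/f ∝ 1/sin φ.
V₂ = V₁ · sin φ₁ / sin φ₂ = 56.4 × sin 37° / sin 16°
V₂ = 56.4 × 0.6018/0.2756 = 120 knots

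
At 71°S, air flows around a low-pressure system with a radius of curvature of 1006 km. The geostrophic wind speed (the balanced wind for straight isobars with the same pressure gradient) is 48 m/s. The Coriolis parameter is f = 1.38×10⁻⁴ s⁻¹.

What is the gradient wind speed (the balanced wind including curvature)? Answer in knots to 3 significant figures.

Around a low, centrifugal force acts outward with Coriolis, so pressure-gradient force balances both:
(1/ρ)|∂P/∂n| = fV + V²/R  →  V² + fR·V − fR·V_g = 0
With fR = 1.38×10⁻⁴ × 1006×10³ m = 139 m/s:
V = [−fR + √((fR)² + 4 fR V_g)]/2 = [−139 + √(139² + 4×139×48)]/2 = 37.7 m/s
Subgeostrophic (V < V_g = 48 m/s), as expected around a low.
Converting: 37.7 m/s × 1.944 = 73.4 knots

73.4 knots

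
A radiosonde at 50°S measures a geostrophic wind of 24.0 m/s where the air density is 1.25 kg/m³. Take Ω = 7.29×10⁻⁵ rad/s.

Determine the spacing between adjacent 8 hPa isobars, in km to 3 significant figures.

Coriolis parameter at 50°S:
f = 2Ω sin φ = 2 × 7.29×10⁻⁵ × sin 50° = 1.12×10⁻⁴ s⁻¹
Geostrophic balance rearranged: |∂P/∂n| = f ρ V_g
|∂P/∂n| = 1.12×10⁻⁴ × 1.25 × 24.0 = 3.35×10⁻³ Pa/m
Isobar spacing: Δn = ΔP/|∂P/∂n| = 800 Pa / 3.35×10⁻³ Pa/m = 238758 m ≈ 239 km

239 km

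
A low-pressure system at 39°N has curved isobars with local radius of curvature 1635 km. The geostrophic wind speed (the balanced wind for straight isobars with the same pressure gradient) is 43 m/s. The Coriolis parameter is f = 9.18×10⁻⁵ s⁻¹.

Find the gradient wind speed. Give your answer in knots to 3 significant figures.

67.8 knots

Around a low, centrifugal force acts outward with Coriolis, so pressure-gradient force balances both:
(1/ρ)|∂P/∂n| = fV + V²/R  →  V² + fR·V − fR·V_g = 0
With fR = 9.18×10⁻⁵ × 1635×10³ m = 150 m/s:
V = [−fR + √((fR)² + 4 fR V_g)]/2 = [−150 + √(150² + 4×150×43)]/2 = 34.9 m/s
Subgeostrophic (V < V_g = 43 m/s), as expected around a low.
Converting: 34.9 m/s × 1.944 = 67.8 knots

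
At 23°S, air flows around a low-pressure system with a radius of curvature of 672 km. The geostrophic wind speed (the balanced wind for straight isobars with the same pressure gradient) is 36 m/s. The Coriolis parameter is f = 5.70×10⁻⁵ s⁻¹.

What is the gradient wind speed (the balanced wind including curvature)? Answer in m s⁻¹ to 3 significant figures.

Around a low, centrifugal force acts outward with Coriolis, so pressure-gradient force balances both:
(1/ρ)|∂P/∂n| = fV + V²/R  →  V² + fR·V − fR·V_g = 0
With fR = 5.70×10⁻⁵ × 672×10³ m = 38.3 m/s:
V = [−fR + √((fR)² + 4 fR V_g)]/2 = [−38.3 + √(38.3² + 4×38.3×36)]/2 = 22.6 m/s
Subgeostrophic (V < V_g = 36 m/s), as expected around a low.

22.6 m s⁻¹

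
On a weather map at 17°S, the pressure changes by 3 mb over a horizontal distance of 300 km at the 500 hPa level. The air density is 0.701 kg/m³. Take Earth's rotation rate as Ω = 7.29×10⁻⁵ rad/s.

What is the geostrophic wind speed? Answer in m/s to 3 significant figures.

Coriolis parameter at 17°S:
f = 2Ω sin φ = 2 × 7.29×10⁻⁵ × sin 17° = 4.26×10⁻⁵ s⁻¹
Pressure gradient: |∂P/∂n| = 300 Pa / 300000 m = 1.00×10⁻³ Pa/m
Geostrophic balance (pressure-gradient force = Coriolis force):
V_g = (1/(fρ)) |∂P/∂n| = 1.00×10⁻³ / (4.26×10⁻⁵ × 0.701) = 33.5 m/s

33.5 m/s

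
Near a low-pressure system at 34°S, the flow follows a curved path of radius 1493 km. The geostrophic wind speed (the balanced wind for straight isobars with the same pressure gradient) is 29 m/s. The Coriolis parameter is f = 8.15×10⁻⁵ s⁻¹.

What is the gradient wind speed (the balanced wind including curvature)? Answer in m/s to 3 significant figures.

Around a low, centrifugal force acts outward with Coriolis, so pressure-gradient force balances both:
(1/ρ)|∂P/∂n| = fV + V²/R  →  V² + fR·V − fR·V_g = 0
With fR = 8.15×10⁻⁵ × 1493×10³ m = 122 m/s:
V = [−fR + √((fR)² + 4 fR V_g)]/2 = [−122 + √(122² + 4×122×29)]/2 = 24.2 m/s
Subgeostrophic (V < V_g = 29 m/s), as expected around a low.

24.2 m/s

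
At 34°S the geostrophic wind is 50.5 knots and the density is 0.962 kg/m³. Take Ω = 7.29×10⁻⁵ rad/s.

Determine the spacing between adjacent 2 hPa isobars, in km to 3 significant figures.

Coriolis parameter at 34°S:
f = 2Ω sin φ = 2 × 7.29×10⁻⁵ × sin 34° = 8.15×10⁻⁵ s⁻¹
Wind speed in SI: 50.5 knots = 26.0 m/s
Geostrophic balance rearranged: |∂P/∂n| = f ρ V_g
|∂P/∂n| = 8.15×10⁻⁵ × 0.962 × 26.0 = 2.04×10⁻³ Pa/m
Isobar spacing: Δn = ΔP/|∂P/∂n| = 200 Pa / 2.04×10⁻³ Pa/m = 98154 m ≈ 98.2 km

98.2 km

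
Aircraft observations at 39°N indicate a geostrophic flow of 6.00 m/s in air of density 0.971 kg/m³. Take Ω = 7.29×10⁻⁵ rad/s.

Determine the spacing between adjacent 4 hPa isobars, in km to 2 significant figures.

750 km

Coriolis parameter at 39°N:
f = 2Ω sin φ = 2 × 7.29×10⁻⁵ × sin 39° = 9.18×10⁻⁵ s⁻¹
Geostrophic balance rearranged: |∂P/∂n| = f ρ V_g
|∂P/∂n| = 9.18×10⁻⁵ × 0.971 × 6.00 = 5.35×10⁻⁴ Pa/m
Isobar spacing: Δn = ΔP/|∂P/∂n| = 400 Pa / 5.35×10⁻⁴ Pa/m = 748273 m ≈ 750 km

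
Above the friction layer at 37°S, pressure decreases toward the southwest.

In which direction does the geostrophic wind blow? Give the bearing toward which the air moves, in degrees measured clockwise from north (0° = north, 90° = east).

135°

The pressure-gradient force points toward the southwest (bearing 225°).
Geostrophic balance: in the Southern Hemisphere the Coriolis force deflects motion to the left, so the geostrophic wind blows 90° to the left of the pressure-gradient force (low pressure on the right).
Rotating 225° by 90° counterclockwise gives 135° — the wind blows toward the southeast.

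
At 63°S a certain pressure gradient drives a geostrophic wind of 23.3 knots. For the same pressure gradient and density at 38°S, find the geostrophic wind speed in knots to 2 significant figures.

With the same pressure gradient and density, V_g ∝ 1/f ∝ 1/sin φ.
V₂ = V₁ · sin φ₁ / sin φ₂ = 23.3 × sin 63° / sin 38°
V₂ = 23.3 × 0.8910/0.6157 = 34 knots

34 knots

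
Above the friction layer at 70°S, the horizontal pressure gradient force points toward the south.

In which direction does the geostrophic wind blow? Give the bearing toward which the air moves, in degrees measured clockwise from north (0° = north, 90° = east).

The pressure-gradient force points toward the south (bearing 180°).
Geostrophic balance: in the Southern Hemisphere the Coriolis force deflects motion to the left, so the geostrophic wind blows 90° to the left of the pressure-gradient force (low pressure on the right).
Rotating 180° by 90° counterclockwise gives 090° — the wind blows toward the east.

090°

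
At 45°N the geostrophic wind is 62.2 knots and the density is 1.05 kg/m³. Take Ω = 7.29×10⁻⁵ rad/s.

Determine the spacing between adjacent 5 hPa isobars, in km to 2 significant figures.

Coriolis parameter at 45°N:
f = 2Ω sin φ = 2 × 7.29×10⁻⁵ × sin 45° = 1.03×10⁻⁴ s⁻¹
Wind speed in SI: 62.2 knots = 32.0 m/s
Geostrophic balance rearranged: |∂P/∂n| = f ρ V_g
|∂P/∂n| = 1.03×10⁻⁴ × 1.05 × 32.0 = 3.46×10⁻³ Pa/m
Isobar spacing: Δn = ΔP/|∂P/∂n| = 500 Pa / 3.46×10⁻³ Pa/m = 144348 m ≈ 140 km

140 km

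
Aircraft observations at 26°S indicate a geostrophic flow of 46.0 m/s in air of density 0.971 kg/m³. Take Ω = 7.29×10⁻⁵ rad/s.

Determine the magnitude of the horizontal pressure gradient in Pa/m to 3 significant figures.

Coriolis parameter at 26°S:
f = 2Ω sin φ = 2 × 7.29×10⁻⁵ × sin 26° = 6.39×10⁻⁵ s⁻¹
Geostrophic balance rearranged: |∂P/∂n| = f ρ V_g
|∂P/∂n| = 6.39×10⁻⁵ × 0.971 × 46.0 = 2.85×10⁻³ Pa/m

2.85×10⁻³ Pa/m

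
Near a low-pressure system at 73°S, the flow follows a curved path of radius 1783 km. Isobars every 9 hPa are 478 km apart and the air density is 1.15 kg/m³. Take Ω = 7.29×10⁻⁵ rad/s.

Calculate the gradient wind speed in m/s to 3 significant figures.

Coriolis parameter at 73°S:
f = 2Ω sin φ = 2 × 7.29×10⁻⁵ × sin 73° = 1.39×10⁻⁴ s⁻¹
Pressure gradient: |∂P/∂n| = 900 Pa / 478000 m = 1.88×10⁻³ Pa/m
Geostrophic speed: V_g = |∂P/∂n|/(fρ) = 1.88×10⁻³/(1.39×10⁻⁴ × 1.15) = 11.7 m/s
Around a low, centrifugal force acts outward with Coriolis, so pressure-gradient force balances both:
(1/ρ)|∂P/∂n| = fV + V²/R  →  V² + fR·V − fR·V_g = 0
With fR = 1.39×10⁻⁴ × 1783×10³ m = 249 m/s:
V = [−fR + √((fR)² + 4 fR V_g)]/2 = [−249 + √(249² + 4×249×11.7)]/2 = 11.2 m/s
Subgeostrophic (V < V_g = 11.7 m/s), as expected around a low.

11.2 m/s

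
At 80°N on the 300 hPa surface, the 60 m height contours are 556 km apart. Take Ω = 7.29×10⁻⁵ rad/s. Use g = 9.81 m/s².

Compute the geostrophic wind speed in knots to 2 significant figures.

Coriolis parameter at 80°N:
f = 2Ω sin φ = 2 × 7.29×10⁻⁵ × sin 80° = 1.44×10⁻⁴ s⁻¹
Height gradient: |∂Z/∂n| = 60 m / 556000 m = 1.08×10⁻⁴
On a pressure surface, geostrophic balance gives V_g = (g/f)|∂Z/∂n|:
V_g = 9.81 × 1.08×10⁻⁴ / 1.44×10⁻⁴ = 7.37 m/s
Converting: 7.37 m/s × 1.944 = 14 knots

14 knots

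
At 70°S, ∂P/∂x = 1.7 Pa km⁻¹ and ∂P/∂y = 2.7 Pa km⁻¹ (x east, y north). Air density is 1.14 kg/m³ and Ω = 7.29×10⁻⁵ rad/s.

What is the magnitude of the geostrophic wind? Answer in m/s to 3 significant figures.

Coriolis parameter at 70°S:
f = 2Ω sin φ = 2 × 7.29×10⁻⁵ × sin 70° = 1.37×10⁻⁴ s⁻¹
In the Southern Hemisphere f is negative: f = −1.37×10⁻⁴ s⁻¹.
Component geostrophic relations (x east, y north):
u_g = −(1/(fρ)) ∂P/∂y,  v_g = (1/(fρ)) ∂P/∂x
u_g = −(2.7×10⁻³)/(−1.37×10⁻⁴ × 1.14) = 17.3 m/s;  v_g = (1.7×10⁻³)/(−1.37×10⁻⁴ × 1.14) = −10.9 m/s
|V_g| = √(u_g² + v_g²) = 20.4 m/s

20.4 m/s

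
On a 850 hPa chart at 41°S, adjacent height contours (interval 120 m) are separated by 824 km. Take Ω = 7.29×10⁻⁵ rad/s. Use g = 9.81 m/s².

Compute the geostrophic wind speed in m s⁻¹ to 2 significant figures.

15 m s⁻¹

Coriolis parameter at 41°S:
f = 2Ω sin φ = 2 × 7.29×10⁻⁵ × sin 41° = 9.57×10⁻⁵ s⁻¹
Height gradient: |∂Z/∂n| = 120 m / 824000 m = 1.46×10⁻⁴
On a pressure surface, geostrophic balance gives V_g = (g/f)|∂Z/∂n|:
V_g = 9.81 × 1.46×10⁻⁴ / 9.57×10⁻⁵ = 14.9 m/s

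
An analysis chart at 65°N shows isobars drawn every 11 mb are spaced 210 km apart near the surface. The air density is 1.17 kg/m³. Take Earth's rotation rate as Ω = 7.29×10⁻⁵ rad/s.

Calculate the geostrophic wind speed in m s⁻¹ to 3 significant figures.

Coriolis parameter at 65°N:
f = 2Ω sin φ = 2 × 7.29×10⁻⁵ × sin 65° = 1.32×10⁻⁴ s⁻¹
Pressure gradient: |∂P/∂n| = 1100 Pa / 210000 m = 5.24×10⁻³ Pa/m
Geostrophic balance (pressure-gradient force = Coriolis force):
V_g = (1/(fρ)) |∂P/∂n| = 5.24×10⁻³ / (1.32×10⁻⁴ × 1.17) = 33.9 m/s

33.9 m s⁻¹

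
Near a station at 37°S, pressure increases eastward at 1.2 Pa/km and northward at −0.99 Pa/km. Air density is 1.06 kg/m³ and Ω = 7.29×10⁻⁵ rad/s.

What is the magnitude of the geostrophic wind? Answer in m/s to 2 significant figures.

Coriolis parameter at 37°S:
f = 2Ω sin φ = 2 × 7.29×10⁻⁵ × sin 37° = 8.77×10⁻⁵ s⁻¹
In the Southern Hemisphere f is negative: f = −8.77×10⁻⁵ s⁻¹.
Component geostrophic relations (x east, y north):
u_g = −(1/(fρ)) ∂P/∂y,  v_g = (1/(fρ)) ∂P/∂x
u_g = −(−0.99×10⁻³)/(−8.77×10⁻⁵ × 1.06) = −10.6 m/s;  v_g = (1.2×10⁻³)/(−8.77×10⁻⁵ × 1.06) = −12.9 m/s
|V_g| = √(u_g² + v_g²) = 16.7 m/s

17 m/s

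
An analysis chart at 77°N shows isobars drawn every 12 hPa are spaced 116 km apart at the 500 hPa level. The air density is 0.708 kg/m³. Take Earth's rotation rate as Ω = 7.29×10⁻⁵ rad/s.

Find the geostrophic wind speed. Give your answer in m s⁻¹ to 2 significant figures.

100 m s⁻¹

Coriolis parameter at 77°N:
f = 2Ω sin φ = 2 × 7.29×10⁻⁵ × sin 77° = 1.42×10⁻⁴ s⁻¹
Pressure gradient: |∂P/∂n| = 1200 Pa / 116000 m = 1.03×10⁻² Pa/m
Geostrophic balance (pressure-gradient force = Coriolis force):
V_g = (1/(fρ)) |∂P/∂n| = 1.03×10⁻² / (1.42×10⁻⁴ × 0.708) = 103 m/s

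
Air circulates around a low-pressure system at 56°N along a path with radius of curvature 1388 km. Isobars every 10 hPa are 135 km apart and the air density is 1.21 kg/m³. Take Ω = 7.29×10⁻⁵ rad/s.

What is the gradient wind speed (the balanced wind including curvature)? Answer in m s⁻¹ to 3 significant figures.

40.7 m s⁻¹

Coriolis parameter at 56°N:
f = 2Ω sin φ = 2 × 7.29×10⁻⁵ × sin 56° = 1.21×10⁻⁴ s⁻¹
Pressure gradient: |∂P/∂n| = 1000 Pa / 135000 m = 7.41×10⁻³ Pa/m
Geostrophic speed: V_g = |∂P/∂n|/(fρ) = 7.41×10⁻³/(1.21×10⁻⁴ × 1.21) = 50.6 m/s
Around a low, centrifugal force acts outward with Coriolis, so pressure-gradient force balances both:
(1/ρ)|∂P/∂n| = fV + V²/R  →  V² + fR·V − fR·V_g = 0
With fR = 1.21×10⁻⁴ × 1388×10³ m = 168 m/s:
V = [−fR + √((fR)² + 4 fR V_g)]/2 = [−168 + √(168² + 4×168×50.6)]/2 = 40.7 m/s
Subgeostrophic (V < V_g = 50.6 m/s), as expected around a low.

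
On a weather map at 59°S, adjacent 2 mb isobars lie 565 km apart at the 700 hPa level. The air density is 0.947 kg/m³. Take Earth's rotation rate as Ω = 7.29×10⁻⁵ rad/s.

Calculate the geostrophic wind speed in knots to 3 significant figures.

5.81 knots

Coriolis parameter at 59°S:
f = 2Ω sin φ = 2 × 7.29×10⁻⁵ × sin 59° = 1.25×10⁻⁴ s⁻¹
Pressure gradient: |∂P/∂n| = 200 Pa / 565000 m = 3.54×10⁻⁴ Pa/m
Geostrophic balance (pressure-gradient force = Coriolis force):
V_g = (1/(fρ)) |∂P/∂n| = 3.54×10⁻⁴ / (1.25×10⁻⁴ × 0.947) = 2.99 m/s
Converting: 2.99 m/s × 1.944 = 5.81 knots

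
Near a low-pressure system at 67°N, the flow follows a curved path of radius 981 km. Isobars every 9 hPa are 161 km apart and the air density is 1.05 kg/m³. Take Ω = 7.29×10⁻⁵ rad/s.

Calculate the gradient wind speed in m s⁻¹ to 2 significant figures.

Coriolis parameter at 67°N:
f = 2Ω sin φ = 2 × 7.29×10⁻⁵ × sin 67° = 1.34×10⁻⁴ s⁻¹
Pressure gradient: |∂P/∂n| = 900 Pa / 161000 m = 5.59×10⁻³ Pa/m
Geostrophic speed: V_g = |∂P/∂n|/(fρ) = 5.59×10⁻³/(1.34×10⁻⁴ × 1.05) = 39.7 m/s
Around a low, centrifugal force acts outward with Coriolis, so pressure-gradient force balances both:
(1/ρ)|∂P/∂n| = fV + V²/R  →  V² + fR·V − fR·V_g = 0
With fR = 1.34×10⁻⁴ × 981×10³ m = 132 m/s:
V = [−fR + √((fR)² + 4 fR V_g)]/2 = [−132 + √(132² + 4×132×39.7)]/2 = 31.9 m/s
Subgeostrophic (V < V_g = 39.7 m/s), as expected around a low.

32 m s⁻¹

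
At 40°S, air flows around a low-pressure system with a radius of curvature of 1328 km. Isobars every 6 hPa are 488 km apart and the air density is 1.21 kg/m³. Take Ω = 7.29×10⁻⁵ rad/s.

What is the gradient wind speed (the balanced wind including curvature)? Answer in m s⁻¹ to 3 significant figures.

Coriolis parameter at 40°S:
f = 2Ω sin φ = 2 × 7.29×10⁻⁵ × sin 40° = 9.37×10⁻⁵ s⁻¹
Pressure gradient: |∂P/∂n| = 600 Pa / 488000 m = 1.23×10⁻³ Pa/m
Geostrophic speed: V_g = |∂P/∂n|/(fρ) = 1.23×10⁻³/(9.37×10⁻⁵ × 1.21) = 10.8 m/s
Around a low, centrifugal force acts outward with Coriolis, so pressure-gradient force balances both:
(1/ρ)|∂P/∂n| = fV + V²/R  →  V² + fR·V − fR·V_g = 0
With fR = 9.37×10⁻⁵ × 1328×10³ m = 124 m/s:
V = [−fR + √((fR)² + 4 fR V_g)]/2 = [−124 + √(124² + 4×124×10.8)]/2 = 10 m/s
Subgeostrophic (V < V_g = 10.8 m/s), as expected around a low.

10.0 m s⁻¹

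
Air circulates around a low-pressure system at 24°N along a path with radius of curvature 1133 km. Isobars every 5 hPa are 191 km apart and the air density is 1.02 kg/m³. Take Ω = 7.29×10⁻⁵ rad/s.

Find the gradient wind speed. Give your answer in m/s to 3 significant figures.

Coriolis parameter at 24°N:
f = 2Ω sin φ = 2 × 7.29×10⁻⁵ × sin 24° = 5.93×10⁻⁵ s⁻¹
Pressure gradient: |∂P/∂n| = 500 Pa / 191000 m = 2.62×10⁻³ Pa/m
Geostrophic speed: V_g = |∂P/∂n|/(fρ) = 2.62×10⁻³/(5.93×10⁻⁵ × 1.02) = 43.3 m/s
Around a low, centrifugal force acts outward with Coriolis, so pressure-gradient force balances both:
(1/ρ)|∂P/∂n| = fV + V²/R  →  V² + fR·V − fR·V_g = 0
With fR = 5.93×10⁻⁵ × 1133×10³ m = 67.2 m/s:
V = [−fR + √((fR)² + 4 fR V_g)]/2 = [−67.2 + √(67.2² + 4×67.2×43.3)]/2 = 29.9 m/s
Subgeostrophic (V < V_g = 43.3 m/s), as expected around a low.

29.9 m/s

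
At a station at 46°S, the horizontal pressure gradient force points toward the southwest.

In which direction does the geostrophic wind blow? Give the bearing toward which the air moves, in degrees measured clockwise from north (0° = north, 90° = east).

The pressure-gradient force points toward the southwest (bearing 225°).
Geostrophic balance: in the Southern Hemisphere the Coriolis force deflects motion to the left, so the geostrophic wind blows 90° to the left of the pressure-gradient force (low pressure on the right).
Rotating 225° by 90° counterclockwise gives 135° — the wind blows toward the southeast.

135°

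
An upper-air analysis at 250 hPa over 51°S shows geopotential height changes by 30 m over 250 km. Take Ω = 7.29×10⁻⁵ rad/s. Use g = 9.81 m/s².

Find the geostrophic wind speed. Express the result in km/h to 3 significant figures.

37.4 km/h

Coriolis parameter at 51°S:
f = 2Ω sin φ = 2 × 7.29×10⁻⁵ × sin 51° = 1.13×10⁻⁴ s⁻¹
Height gradient: |∂Z/∂n| = 30 m / 250000 m = 1.20×10⁻⁴
On a pressure surface, geostrophic balance gives V_g = (g/f)|∂Z/∂n|:
V_g = 9.81 × 1.20×10⁻⁴ / 1.13×10⁻⁴ = 10.4 m/s
Converting: 10.4 m/s × 3.6 = 37.4 km/h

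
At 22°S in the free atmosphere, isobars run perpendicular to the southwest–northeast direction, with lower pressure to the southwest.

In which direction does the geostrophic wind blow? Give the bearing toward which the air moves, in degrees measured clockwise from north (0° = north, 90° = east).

The pressure-gradient force points toward the southwest (bearing 225°).
Geostrophic balance: in the Southern Hemisphere the Coriolis force deflects motion to the left, so the geostrophic wind blows 90° to the left of the pressure-gradient force (low pressure on the right).
Rotating 225° by 90° counterclockwise gives 135° — the wind blows toward the southeast.

135°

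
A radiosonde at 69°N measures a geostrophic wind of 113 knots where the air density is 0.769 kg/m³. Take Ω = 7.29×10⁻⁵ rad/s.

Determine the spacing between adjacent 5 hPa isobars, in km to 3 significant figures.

82.2 km

Coriolis parameter at 69°N:
f = 2Ω sin φ = 2 × 7.29×10⁻⁵ × sin 69° = 1.36×10⁻⁴ s⁻¹
Wind speed in SI: 113 knots = 58.1 m/s
Geostrophic balance rearranged: |∂P/∂n| = f ρ V_g
|∂P/∂n| = 1.36×10⁻⁴ × 0.769 × 58.1 = 6.08×10⁻³ Pa/m
Isobar spacing: Δn = ΔP/|∂P/∂n| = 500 Pa / 6.08×10⁻³ Pa/m = 82171 m ≈ 82.2 km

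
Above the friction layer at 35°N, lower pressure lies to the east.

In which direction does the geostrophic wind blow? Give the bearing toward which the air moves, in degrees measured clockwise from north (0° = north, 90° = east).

180°

The pressure-gradient force points toward the east (bearing 090°).
Geostrophic balance: in the Northern Hemisphere the Coriolis force deflects motion to the right, so the geostrophic wind blows 90° to the right of the pressure-gradient force (low pressure on the left).
Rotating 090° by 90° clockwise gives 180° — the wind blows toward the south.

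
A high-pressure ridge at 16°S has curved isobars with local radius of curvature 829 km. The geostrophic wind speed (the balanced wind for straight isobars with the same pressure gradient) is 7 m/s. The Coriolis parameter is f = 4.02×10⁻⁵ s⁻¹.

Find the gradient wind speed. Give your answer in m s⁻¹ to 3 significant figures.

10.0 m s⁻¹

Around a high, pressure-gradient force acts outward with centrifugal, so Coriolis balances both:
fV = (1/ρ)|∂P/∂n| + V²/R  →  V² − fR·V + fR·V_g = 0
With fR = 4.02×10⁻⁵ × 829×10³ m = 33.3 m/s:
V = [fR − √((fR)² − 4 fR V_g)]/2 = [33.3 − √(33.3² − 4×33.3×7)]/2 = 10 m/s
Supergeostrophic (V > V_g = 7 m/s), as expected around a high.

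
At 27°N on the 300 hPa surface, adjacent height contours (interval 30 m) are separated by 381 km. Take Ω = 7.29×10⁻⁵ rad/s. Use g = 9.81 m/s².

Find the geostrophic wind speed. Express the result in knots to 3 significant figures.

22.7 knots

Coriolis parameter at 27°N:
f = 2Ω sin φ = 2 × 7.29×10⁻⁵ × sin 27° = 6.62×10⁻⁵ s⁻¹
Height gradient: |∂Z/∂n| = 30 m / 381000 m = 7.87×10⁻⁵
On a pressure surface, geostrophic balance gives V_g = (g/f)|∂Z/∂n|:
V_g = 9.81 × 7.87×10⁻⁵ / 6.62×10⁻⁵ = 11.7 m/s
Converting: 11.7 m/s × 1.944 = 22.7 knots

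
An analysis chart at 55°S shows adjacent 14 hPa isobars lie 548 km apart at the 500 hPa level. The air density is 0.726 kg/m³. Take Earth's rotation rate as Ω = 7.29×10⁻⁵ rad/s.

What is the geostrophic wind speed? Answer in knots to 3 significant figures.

Coriolis parameter at 55°S:
f = 2Ω sin φ = 2 × 7.29×10⁻⁵ × sin 55° = 1.19×10⁻⁴ s⁻¹
Pressure gradient: |∂P/∂n| = 1400 Pa / 548000 m = 2.55×10⁻³ Pa/m
Geostrophic balance (pressure-gradient force = Coriolis force):
V_g = (1/(fρ)) |∂P/∂n| = 2.55×10⁻³ / (1.19×10⁻⁴ × 0.726) = 29.5 m/s
Converting: 29.5 m/s × 1.944 = 57.3 knots

57.3 knots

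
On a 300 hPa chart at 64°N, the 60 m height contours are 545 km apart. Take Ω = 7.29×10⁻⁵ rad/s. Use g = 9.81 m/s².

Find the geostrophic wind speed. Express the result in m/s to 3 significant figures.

8.24 m/s

Coriolis parameter at 64°N:
f = 2Ω sin φ = 2 × 7.29×10⁻⁵ × sin 64° = 1.31×10⁻⁴ s⁻¹
Height gradient: |∂Z/∂n| = 60 m / 545000 m = 1.10×10⁻⁴
On a pressure surface, geostrophic balance gives V_g = (g/f)|∂Z/∂n|:
V_g = 9.81 × 1.10×10⁻⁴ / 1.31×10⁻⁴ = 8.24 m/s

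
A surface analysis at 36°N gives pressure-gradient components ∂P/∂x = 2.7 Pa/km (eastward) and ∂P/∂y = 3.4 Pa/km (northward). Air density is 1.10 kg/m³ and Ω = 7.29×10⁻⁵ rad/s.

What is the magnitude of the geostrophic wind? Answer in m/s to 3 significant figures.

46.1 m/s

Coriolis parameter at 36°N:
f = 2Ω sin φ = 2 × 7.29×10⁻⁵ × sin 36° = 8.57×10⁻⁵ s⁻¹
Component geostrophic relations (x east, y north):
u_g = −(1/(fρ)) ∂P/∂y,  v_g = (1/(fρ)) ∂P/∂x
u_g = −(3.4×10⁻³)/(8.57×10⁻⁵ × 1.10) = −36.1 m/s;  v_g = (2.7×10⁻³)/(8.57×10⁻⁵ × 1.10) = 28.6 m/s
|V_g| = √(u_g² + v_g²) = 46.1 m/s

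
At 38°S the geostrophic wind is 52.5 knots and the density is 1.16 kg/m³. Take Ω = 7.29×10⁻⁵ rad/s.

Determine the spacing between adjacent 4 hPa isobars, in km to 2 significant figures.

140 km

Coriolis parameter at 38°S:
f = 2Ω sin φ = 2 × 7.29×10⁻⁵ × sin 38° = 8.98×10⁻⁵ s⁻¹
Wind speed in SI: 52.5 knots = 27.0 m/s
Geostrophic balance rearranged: |∂P/∂n| = f ρ V_g
|∂P/∂n| = 8.98×10⁻⁵ × 1.16 × 27.0 = 2.81×10⁻³ Pa/m
Isobar spacing: Δn = ΔP/|∂P/∂n| = 400 Pa / 2.81×10⁻³ Pa/m = 142235 m ≈ 140 km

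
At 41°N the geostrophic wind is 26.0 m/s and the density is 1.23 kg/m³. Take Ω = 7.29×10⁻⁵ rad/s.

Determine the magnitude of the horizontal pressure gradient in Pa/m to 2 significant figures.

3.1×10⁻³ Pa/m

Coriolis parameter at 41°N:
f = 2Ω sin φ = 2 × 7.29×10⁻⁵ × sin 41° = 9.57×10⁻⁵ s⁻¹
Geostrophic balance rearranged: |∂P/∂n| = f ρ V_g
|∂P/∂n| = 9.57×10⁻⁵ × 1.23 × 26.0 = 3.06×10⁻³ Pa/m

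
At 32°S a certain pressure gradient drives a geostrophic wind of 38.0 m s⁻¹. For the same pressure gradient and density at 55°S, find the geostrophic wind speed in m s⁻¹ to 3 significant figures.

24.6 m s⁻¹

With the same pressure gradient and density, V_g ∝ 1/f ∝ 1/sin φ.
V₂ = V₁ · sin φ₁ / sin φ₂ = 38.0 × sin 32° / sin 55°
V₂ = 38.0 × 0.5299/0.8192 = 24.6 m s⁻¹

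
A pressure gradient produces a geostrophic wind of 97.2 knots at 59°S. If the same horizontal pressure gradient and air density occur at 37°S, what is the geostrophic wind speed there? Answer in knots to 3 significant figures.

138 knots

With the same pressure gradient and density, V_g ∝ 1/f ∝ 1/sin φ.
V₂ = V₁ · sin φ₁ / sin φ₂ = 97.2 × sin 59° / sin 37°
V₂ = 97.2 × 0.8572/0.6018 = 138 knots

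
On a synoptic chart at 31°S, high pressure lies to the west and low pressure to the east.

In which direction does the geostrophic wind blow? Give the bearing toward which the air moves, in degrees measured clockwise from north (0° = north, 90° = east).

000°

The pressure-gradient force points toward the east (bearing 090°).
Geostrophic balance: in the Southern Hemisphere the Coriolis force deflects motion to the left, so the geostrophic wind blows 90° to the left of the pressure-gradient force (low pressure on the right).
Rotating 090° by 90° counterclockwise gives 000° — the wind blows toward the north.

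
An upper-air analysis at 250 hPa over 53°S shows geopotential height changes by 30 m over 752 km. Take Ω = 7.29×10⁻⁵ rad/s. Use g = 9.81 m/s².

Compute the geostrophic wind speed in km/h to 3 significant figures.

Coriolis parameter at 53°S:
f = 2Ω sin φ = 2 × 7.29×10⁻⁵ × sin 53° = 1.16×10⁻⁴ s⁻¹
Height gradient: |∂Z/∂n| = 30 m / 752000 m = 3.99×10⁻⁵
On a pressure surface, geostrophic balance gives V_g = (g/f)|∂Z/∂n|:
V_g = 9.81 × 3.99×10⁻⁵ / 1.16×10⁻⁴ = 3.36 m/s
Converting: 3.36 m/s × 3.6 = 12.1 km/h

12.1 km/h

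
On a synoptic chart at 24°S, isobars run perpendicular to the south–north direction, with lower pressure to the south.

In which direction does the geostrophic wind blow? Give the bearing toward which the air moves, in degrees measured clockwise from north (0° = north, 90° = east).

090°

The pressure-gradient force points toward the south (bearing 180°).
Geostrophic balance: in the Southern Hemisphere the Coriolis force deflects motion to the left, so the geostrophic wind blows 90° to the left of the pressure-gradient force (low pressure on the right).
Rotating 180° by 90° counterclockwise gives 090° — the wind blows toward the east.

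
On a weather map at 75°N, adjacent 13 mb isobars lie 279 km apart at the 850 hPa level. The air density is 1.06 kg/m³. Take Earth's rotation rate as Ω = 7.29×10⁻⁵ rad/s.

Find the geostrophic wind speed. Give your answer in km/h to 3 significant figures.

112 km/h

Coriolis parameter at 75°N:
f = 2Ω sin φ = 2 × 7.29×10⁻⁵ × sin 75° = 1.41×10⁻⁴ s⁻¹
Pressure gradient: |∂P/∂n| = 1300 Pa / 279000 m = 4.66×10⁻³ Pa/m
Geostrophic balance (pressure-gradient force = Coriolis force):
V_g = (1/(fρ)) |∂P/∂n| = 4.66×10⁻³ / (1.41×10⁻⁴ × 1.06) = 31.2 m/s
Converting: 31.2 m/s × 3.6 = 112 km/h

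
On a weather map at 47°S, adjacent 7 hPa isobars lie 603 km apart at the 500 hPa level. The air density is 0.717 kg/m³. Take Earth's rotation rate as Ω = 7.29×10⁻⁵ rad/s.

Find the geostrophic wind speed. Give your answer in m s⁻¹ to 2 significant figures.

15 m s⁻¹

Coriolis parameter at 47°S:
f = 2Ω sin φ = 2 × 7.29×10⁻⁵ × sin 47° = 1.07×10⁻⁴ s⁻¹
Pressure gradient: |∂P/∂n| = 700 Pa / 603000 m = 1.16×10⁻³ Pa/m
Geostrophic balance (pressure-gradient force = Coriolis force):
V_g = (1/(fρ)) |∂P/∂n| = 1.16×10⁻³ / (1.07×10⁻⁴ × 0.717) = 15.2 m/s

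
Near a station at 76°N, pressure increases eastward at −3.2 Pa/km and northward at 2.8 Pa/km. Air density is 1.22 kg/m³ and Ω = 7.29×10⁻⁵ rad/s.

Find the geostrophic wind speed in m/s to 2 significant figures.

Coriolis parameter at 76°N:
f = 2Ω sin φ = 2 × 7.29×10⁻⁵ × sin 76° = 1.41×10⁻⁴ s⁻¹
Component geostrophic relations (x east, y north):
u_g = −(1/(fρ)) ∂P/∂y,  v_g = (1/(fρ)) ∂P/∂x
u_g = −(2.8×10⁻³)/(1.41×10⁻⁴ × 1.22) = −16.2 m/s;  v_g = (−3.2×10⁻³)/(1.41×10⁻⁴ × 1.22) = −18.5 m/s
|V_g| = √(u_g² + v_g²) = 24.6 m/s

25 m/s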